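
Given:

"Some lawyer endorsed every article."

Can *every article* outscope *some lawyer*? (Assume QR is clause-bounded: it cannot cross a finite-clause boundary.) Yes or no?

Yes

*some lawyer* and *every article* are co-arguments of the matrix verb, with nothing but a clause-internal boundary between them.
Ordinary QR to a clause-peripheral position gives the wide-scope LF for the lower DP.
The sentence is scopally ambiguous between *some lawyer* > *every article* and *every article* > *some lawyer*.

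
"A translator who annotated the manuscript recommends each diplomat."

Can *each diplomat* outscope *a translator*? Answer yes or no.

Yes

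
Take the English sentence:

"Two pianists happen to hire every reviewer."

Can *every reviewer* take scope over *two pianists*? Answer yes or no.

Yes

Infinitival complements of raising predicates do not block QR; *every reviewer* and *two pianists* are effectively clausemates.
Ordinary QR to a clause-peripheral position gives the wide-scope LF for the lower DP.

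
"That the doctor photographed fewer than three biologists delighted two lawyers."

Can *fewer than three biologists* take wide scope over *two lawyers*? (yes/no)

No

*fewer than three biologists* occurs within the sentential subject *that the doctor photographed fewer than three biologists*.
Subjects — clausal subjects included — are islands for extraction, and QR is no exception.
The ordering *fewer than three biologists* > *two lawyers* is therefore underivable.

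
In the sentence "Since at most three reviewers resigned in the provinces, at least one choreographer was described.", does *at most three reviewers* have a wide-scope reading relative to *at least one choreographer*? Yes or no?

The DP *at most three reviewers* is contained in the adjunct clause *since at most three reviewers resigned in the provinces*.
Scope out of an adjunct clause is unavailable: QR respects the adjunct-island constraint.
The ordering *at most three reviewers* > *at least one choreographer* is therefore underivable.

No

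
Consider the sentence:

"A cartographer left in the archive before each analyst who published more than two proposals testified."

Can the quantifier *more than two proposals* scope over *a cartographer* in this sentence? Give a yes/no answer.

No

The target quantifier *more than two proposals* is part of the relative clause *who published more than two proposals*, which is itself inside the adjunct *before each analyst who published more than two proposals testified*.
Nested islands: the RC island is itself inside an adjunct island, so wide scope is doubly excluded.
So the wide-scope reading for *more than two proposals* is blocked.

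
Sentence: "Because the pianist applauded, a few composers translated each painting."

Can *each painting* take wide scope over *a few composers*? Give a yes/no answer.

Although there is an adjunct clause, *each painting* is in the main clause, not inside the adjunct.
Clause-internal QR can adjoin the lower DP above the subject, yielding the inverse reading.

Yes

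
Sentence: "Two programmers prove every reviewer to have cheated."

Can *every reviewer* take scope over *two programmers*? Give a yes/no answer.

ECM infinitives lack a CP barrier, so *every reviewer* can QR over the matrix subject *two programmers*.
Clause-internal QR can adjoin the lower DP above the subject, yielding the inverse reading.
Both orderings are possible: *two programmers* > *every reviewer* and *every reviewer* > *two programmers*.

Yes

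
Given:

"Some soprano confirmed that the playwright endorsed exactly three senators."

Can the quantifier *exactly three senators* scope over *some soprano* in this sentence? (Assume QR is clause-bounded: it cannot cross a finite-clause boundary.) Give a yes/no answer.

Structurally, *exactly three senators* is inside the finite complement clause *that the playwright endorsed exactly three senators*.
Finite CP is the ceiling for QR here, by assumption.
The inverse ordering *exactly three senators* > *some soprano* is therefore underivable.

No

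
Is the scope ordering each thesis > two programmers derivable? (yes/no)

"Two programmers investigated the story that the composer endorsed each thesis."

No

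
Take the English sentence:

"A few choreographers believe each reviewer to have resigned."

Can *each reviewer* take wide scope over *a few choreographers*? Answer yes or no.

Yes

The ECM infinitive is scope-transparent — *each reviewer* is free to raise above *a few choreographers*.
Ordinary QR to a clause-peripheral position gives the wide-scope LF for the lower DP.
So *each reviewer* > *a few choreographers* is among the available readings.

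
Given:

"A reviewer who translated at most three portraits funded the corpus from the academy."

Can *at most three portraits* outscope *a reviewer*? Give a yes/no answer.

No

Structurally, *at most three portraits* is inside the relative clause *who translated at most three portraits*.
QR out of a relative clause is ruled out by the relative-clause island constraint.
So *at most three portraits* cannot raise to a position above *a reviewer*.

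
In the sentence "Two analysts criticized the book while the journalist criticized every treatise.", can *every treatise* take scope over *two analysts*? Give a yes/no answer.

No

*every treatise* is embedded in the adjunct clause *while the journalist criticized every treatise*.
Scope out of an adjunct clause is unavailable: QR respects the adjunct-island constraint.
*every treatise* is confined to the island and cannot take scope over *two analysts*.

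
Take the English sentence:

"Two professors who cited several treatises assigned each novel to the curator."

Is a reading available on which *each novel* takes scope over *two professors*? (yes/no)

Yes

*each novel* is a matrix argument; only *two professors* is modified by the relative clause *who cited several treatises*, so the RC island is irrelevant to the target quantifier.
Clause-internal QR can adjoin the lower DP above the subject, yielding the inverse reading.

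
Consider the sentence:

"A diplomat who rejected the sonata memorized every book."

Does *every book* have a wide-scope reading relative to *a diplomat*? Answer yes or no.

The relative clause *who rejected the sonata* modifies *a diplomat*, but *every book* is not inside that relative clause — it is an argument of the matrix verb.
With no island boundary between them, the object can take inverse scope over the subject via ordinary QR within the clause.
So *every book* > *a diplomat* is among the available readings.

Yes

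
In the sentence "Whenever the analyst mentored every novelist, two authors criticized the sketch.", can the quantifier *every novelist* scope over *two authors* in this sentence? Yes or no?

*every novelist* occurs within the adjunct clause *whenever the analyst mentored every novelist*.
Adverbial clauses are not L-marked, so they are barriers for QR — the quantifier cannot escape the adjunct.
So *every novelist* cannot raise to a position above *two authors*.

No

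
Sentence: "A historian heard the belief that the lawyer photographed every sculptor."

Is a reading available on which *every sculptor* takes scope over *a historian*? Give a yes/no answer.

No

*every sculptor* sits inside the complex NP *the belief that the lawyer photographed every sculptor*.
The complex NP is opaque for QR — the quantifier is frozen inside the noun's complement.
Hence only narrow scope for *every sculptor* (under *a historian*) survives.
(Only the surface reading survives: one fixed historian with respect to all the relevant sculptors.)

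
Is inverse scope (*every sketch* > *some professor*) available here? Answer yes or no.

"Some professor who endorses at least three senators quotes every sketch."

The RC *who endorses at least three senators* is an island, but *every sketch* is not inside it — it is the matrix object, a clausemate of *some professor*.
Nothing blocks QR of the lower DP to a position above the higher one, so inverse scope is available.
So *every sketch* > *some professor* is among the available readings.

Yes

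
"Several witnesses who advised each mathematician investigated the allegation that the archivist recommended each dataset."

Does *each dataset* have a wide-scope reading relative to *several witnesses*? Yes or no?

The target quantifier *each dataset* is part of the complex NP *the allegation that the archivist recommended each dataset*.
A that-clause complement to a noun is an island; QR cannot cross the NP boundary.
So *each dataset* cannot raise to a position above *several witnesses*.

No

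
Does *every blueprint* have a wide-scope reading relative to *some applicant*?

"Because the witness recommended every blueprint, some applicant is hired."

No

Structurally, *every blueprint* is inside the adjunct clause *because the witness recommended every blueprint*.
Adverbial clauses are not L-marked, so they are barriers for QR — the quantifier cannot escape the adjunct.
There is no licit LF on which *every blueprint* c-commands *some applicant*.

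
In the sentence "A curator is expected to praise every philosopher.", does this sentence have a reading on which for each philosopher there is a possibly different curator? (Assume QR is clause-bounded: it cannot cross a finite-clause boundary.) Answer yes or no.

Yes

The paraphrase describes the scope ordering *every philosopher* > *a curator*.
Infinitival complements of raising predicates do not block QR; *every philosopher* and *a curator* are effectively clausemates.
With no island boundary between them, the object can take inverse scope over the subject via ordinary QR within the clause.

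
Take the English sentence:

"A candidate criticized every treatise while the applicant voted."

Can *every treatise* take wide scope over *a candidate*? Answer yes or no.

Yes

Neither queried DP is inside the adjunct, so the adjunct-island constraint does not apply.
Clause-internal QR can adjoin the lower DP above the subject, yielding the inverse reading.
So *every treatise* > *a candidate* is among the available readings.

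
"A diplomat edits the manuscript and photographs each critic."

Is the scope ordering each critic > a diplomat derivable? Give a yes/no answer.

No

*each critic* sits inside one conjunct of the coordinate structure (*photographs each critic*).
A quantifier cannot raise out of one conjunct of a coordination across the whole coordinate structure — the CSC applies to QR.
So *each critic* cannot raise high enough to outscope *a diplomat*; only the surface ordering *a diplomat* > *each critic* is available.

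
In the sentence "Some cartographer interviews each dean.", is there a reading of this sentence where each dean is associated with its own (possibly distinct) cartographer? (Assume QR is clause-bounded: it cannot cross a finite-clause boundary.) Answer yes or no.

The described interpretation is the *each dean* > *some cartographer* scoping.
*each dean* is the matrix object and *some cartographer* the matrix subject; the two are clausemates.
Clause-internal QR can adjoin the lower DP above the subject, yielding the inverse reading.

Yes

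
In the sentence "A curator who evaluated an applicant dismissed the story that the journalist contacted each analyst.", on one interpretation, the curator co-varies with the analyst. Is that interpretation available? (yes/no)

No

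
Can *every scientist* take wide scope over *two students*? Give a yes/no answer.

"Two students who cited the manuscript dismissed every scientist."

Yes

*every scientist* sits in the matrix clause, not in the relative clause on *two students*.
Nothing blocks QR of the lower DP to a position above the higher one, so inverse scope is available.
The sentence is scopally ambiguous between *two students* > *every scientist* and *every scientist* > *two students*.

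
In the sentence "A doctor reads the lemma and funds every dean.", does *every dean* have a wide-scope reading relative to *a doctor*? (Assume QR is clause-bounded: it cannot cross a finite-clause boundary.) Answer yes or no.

No

*every dean* occurs within one conjunct of the coordinate structure (*funds every dean*).
Asymmetric QR out of one conjunct violates the Coordinate Structure Constraint.
So *every dean* cannot raise high enough to outscope *a doctor*; only the surface ordering *a doctor* > *every dean* is available.
(Only the surface reading survives: one fixed doctor with respect to all the relevant deans.)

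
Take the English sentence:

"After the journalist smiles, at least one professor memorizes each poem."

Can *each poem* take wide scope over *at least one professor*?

Yes

The adjunct clause does not contain *each poem*, which is the matrix object.
Since no island is crossed, the inverse ordering is licensed alongside surface scope.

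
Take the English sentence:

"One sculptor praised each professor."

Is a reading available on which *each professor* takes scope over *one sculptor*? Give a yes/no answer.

Yes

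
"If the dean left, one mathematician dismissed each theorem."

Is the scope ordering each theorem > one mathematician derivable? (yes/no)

Neither queried DP is inside the adjunct, so the adjunct-island constraint does not apply.
No island intervenes, so both surface and inverse scope are derivable.
The sentence is scopally ambiguous between *one mathematician* > *each theorem* and *each theorem* > *one mathematician*.

Yes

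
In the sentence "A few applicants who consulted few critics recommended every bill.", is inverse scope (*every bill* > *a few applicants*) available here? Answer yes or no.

*every bill* is a matrix argument; only *a few applicants* is modified by the relative clause *who consulted few critics*, so the RC island is irrelevant to the target quantifier.
With no island boundary between them, the object can take inverse scope over the subject via ordinary QR within the clause.
Both orderings are possible: *a few applicants* > *every bill* and *every bill* > *a few applicants*.

Yes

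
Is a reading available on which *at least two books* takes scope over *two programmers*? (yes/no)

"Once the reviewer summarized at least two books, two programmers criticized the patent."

No

The DP *at least two books* is contained in the adjunct clause *once the reviewer summarized at least two books*.
Since the clause is an adjunct (not a complement), the Adjunct Condition blocks QR across its edge.
So *at least two books* cannot raise to a position above *two programmers*.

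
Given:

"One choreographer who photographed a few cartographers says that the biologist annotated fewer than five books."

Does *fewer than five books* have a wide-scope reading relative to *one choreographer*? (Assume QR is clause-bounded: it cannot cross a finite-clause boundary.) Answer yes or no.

*fewer than five books* occurs within the finite complement clause *that the biologist annotated fewer than five books*.
Under clause-bounded QR, a quantifier in an embedded finite clause cannot raise into the matrix clause.
So *fewer than five books* cannot raise high enough to outscope *one choreographer*; only the surface ordering *one choreographer* > *fewer than five books* is available.

No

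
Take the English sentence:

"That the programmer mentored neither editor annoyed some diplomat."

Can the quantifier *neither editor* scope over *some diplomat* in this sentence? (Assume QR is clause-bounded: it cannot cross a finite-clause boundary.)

*neither editor* occurs within the sentential subject *that the programmer mentored neither editor*.
Subjects — clausal subjects included — are islands for extraction, and QR is no exception.
The ordering *neither editor* > *some diplomat* is therefore underivable.

No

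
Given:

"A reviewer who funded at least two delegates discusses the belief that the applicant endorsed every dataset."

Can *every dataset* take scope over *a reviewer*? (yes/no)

No

*every dataset* is embedded in the complex NP *the belief that the applicant endorsed every dataset*.
The complex NP is opaque for QR — the quantifier is frozen inside the noun's complement.
*every dataset* is confined to the island and cannot take scope over *a reviewer*.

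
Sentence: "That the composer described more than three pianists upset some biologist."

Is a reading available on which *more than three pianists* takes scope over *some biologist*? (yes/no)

No

*more than three pianists* occurs within the sentential subject *that the composer described more than three pianists*.
The subject-island constraint blocks QR out of a clausal subject.
*more than three pianists* is confined to the island and cannot take scope over *some biologist*.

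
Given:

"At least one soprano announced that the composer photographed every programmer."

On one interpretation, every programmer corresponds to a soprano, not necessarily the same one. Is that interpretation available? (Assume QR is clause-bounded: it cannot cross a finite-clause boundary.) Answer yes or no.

The paraphrase describes the scope ordering *every programmer* > *at least one soprano*.
*every programmer* is embedded in the finite complement clause *that the composer photographed every programmer*.
Finite CP is the ceiling for QR here, by assumption.
So *every programmer* cannot raise high enough to outscope *at least one soprano*; only the surface ordering *at least one soprano* > *every programmer* is available.

No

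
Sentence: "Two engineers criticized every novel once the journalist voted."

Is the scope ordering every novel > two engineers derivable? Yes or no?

Although there is an adjunct clause, *every novel* is in the main clause, not inside the adjunct.
QR within a single clause is free, so the lower quantifier may take scope over the higher one.

Yes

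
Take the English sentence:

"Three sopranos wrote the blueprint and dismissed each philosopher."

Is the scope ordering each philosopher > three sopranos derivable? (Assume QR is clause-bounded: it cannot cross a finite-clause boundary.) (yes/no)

No

*each philosopher* is embedded in one conjunct of the coordinate structure (*dismissed each philosopher*).
Asymmetric QR out of one conjunct violates the Coordinate Structure Constraint.
*each philosopher* > *three sopranos* would require crossing that boundary, which is illicit.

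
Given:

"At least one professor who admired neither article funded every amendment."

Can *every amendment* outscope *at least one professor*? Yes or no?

Yes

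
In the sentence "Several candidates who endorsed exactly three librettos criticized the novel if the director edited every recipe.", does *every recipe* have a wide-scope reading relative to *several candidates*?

No

*every recipe* occurs within the adjunct clause *if the director edited every recipe*.
Adjunct clauses are scope islands: a quantifier inside an adjunct cannot raise into the matrix clause.
*every recipe* is confined to the island and cannot take scope over *several candidates*.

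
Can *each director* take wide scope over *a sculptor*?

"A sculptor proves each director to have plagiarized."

Yes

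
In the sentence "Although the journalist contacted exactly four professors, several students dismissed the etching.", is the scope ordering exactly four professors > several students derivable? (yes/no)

The DP *exactly four professors* is contained in the adjunct clause *although the journalist contacted exactly four professors*.
Adjunct clauses are scope islands: a quantifier inside an adjunct cannot raise into the matrix clause.
The ordering *exactly four professors* > *several students* is therefore underivable.

No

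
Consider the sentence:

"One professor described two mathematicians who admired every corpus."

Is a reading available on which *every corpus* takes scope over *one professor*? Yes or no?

The target quantifier *every corpus* is part of the relative clause *who admired every corpus* modifying *two mathematicians*.
A relative clause is a scope island — quantifier raising cannot cross its boundary.
There is no licit LF on which *every corpus* c-commands *one professor*.

No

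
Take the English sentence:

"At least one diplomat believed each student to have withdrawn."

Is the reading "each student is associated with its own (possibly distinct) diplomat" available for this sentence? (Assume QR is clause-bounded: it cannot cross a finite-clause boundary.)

Yes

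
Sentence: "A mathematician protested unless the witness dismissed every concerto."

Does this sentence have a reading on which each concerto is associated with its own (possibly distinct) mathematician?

No

This is the *every concerto* > *a mathematician* reading.
*every concerto* is embedded in the adjunct clause *unless the witness dismissed every concerto*.
Scope out of an adjunct clause is unavailable: QR respects the adjunct-island constraint.
*every concerto* is confined to the island and cannot take scope over *a mathematician*.
(Only the surface reading survives: one fixed mathematician with respect to all the relevant concertos.)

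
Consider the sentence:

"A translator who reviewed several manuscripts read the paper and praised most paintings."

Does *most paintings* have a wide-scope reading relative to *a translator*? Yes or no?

No

*most paintings* sits inside one conjunct of the coordinate structure (*praised most paintings*).
The Coordinate Structure Constraint blocks movement (including QR) out of a single conjunct.
There is no licit LF on which *most paintings* c-commands *a translator*.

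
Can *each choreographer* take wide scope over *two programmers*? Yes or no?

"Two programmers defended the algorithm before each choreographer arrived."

No

The target quantifier *each choreographer* is part of the adjunct clause *before each choreographer arrived*.
Adjunct clauses are scope islands: a quantifier inside an adjunct cannot raise into the matrix clause.
So *each choreographer* cannot raise high enough to outscope *two programmers*; only the surface ordering *two programmers* > *each choreographer* is available.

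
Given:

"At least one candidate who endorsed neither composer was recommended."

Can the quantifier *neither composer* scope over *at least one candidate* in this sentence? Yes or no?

*neither composer* sits inside the relative clause *who endorsed neither composer*.
QR out of a relative clause is ruled out by the relative-clause island constraint.
Hence only narrow scope for *neither composer* (under *at least one candidate*) survives.

No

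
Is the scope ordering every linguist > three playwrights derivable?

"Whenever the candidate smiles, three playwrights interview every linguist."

Although there is an adjunct clause, *every linguist* is in the main clause, not inside the adjunct.
No island intervenes, so both surface and inverse scope are derivable.
The sentence is scopally ambiguous between *three playwrights* > *every linguist* and *every linguist* > *three playwrights*.

Yes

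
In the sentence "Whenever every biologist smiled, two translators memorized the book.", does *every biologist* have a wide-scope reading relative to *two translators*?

The target quantifier *every biologist* is part of the adjunct clause *whenever every biologist smiled*.
Adverbial clauses are not L-marked, so they are barriers for QR — the quantifier cannot escape the adjunct.
*every biologist* is confined to the island and cannot take scope over *two translators*.

No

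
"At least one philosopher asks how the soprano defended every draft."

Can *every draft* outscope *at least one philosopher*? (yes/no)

*every draft* sits inside the embedded question *how the soprano defended every draft*.
Embedded wh-clauses are opaque for QR, so the quantifier stays inside the question.
So *every draft* cannot raise high enough to outscope *at least one philosopher*; only the surface ordering *at least one philosopher* > *every draft* is available.

No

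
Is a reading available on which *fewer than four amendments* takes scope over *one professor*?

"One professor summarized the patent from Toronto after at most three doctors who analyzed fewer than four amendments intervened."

No

*fewer than four amendments* occurs within the relative clause *who analyzed fewer than four amendments*, which is itself inside the adjunct *after at most three doctors who analyzed fewer than four amendments intervened*.
Both the relative clause and the enclosing adjunct are scope islands; QR cannot cross either.
Hence only narrow scope for *fewer than four amendments* (under *one professor*) survives.
(Only the surface reading survives: one fixed professor with respect to all the relevant amendments.)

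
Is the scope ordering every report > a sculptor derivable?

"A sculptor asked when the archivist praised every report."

No

Structurally, *every report* is inside the embedded question *when the archivist praised every report*.
Embedded questions are wh-islands: a quantifier inside an indirect question cannot QR into the matrix clause.
*every report* > *a sculptor* would require crossing that boundary, which is illicit.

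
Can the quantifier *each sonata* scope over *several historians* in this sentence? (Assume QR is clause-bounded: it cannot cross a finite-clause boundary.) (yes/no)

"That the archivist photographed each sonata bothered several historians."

The DP *each sonata* is contained in the sentential subject *that the archivist photographed each sonata*.
Clausal subjects are scope islands; QR from inside the subject into the matrix is barred.
So *each sonata* cannot raise to a position above *several historians*.

No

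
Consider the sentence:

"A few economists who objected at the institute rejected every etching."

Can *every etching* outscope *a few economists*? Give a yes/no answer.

*every etching* sits in the matrix clause, not in the relative clause on *a few economists*.
Clause-internal QR can adjoin the lower DP above the subject, yielding the inverse reading.

Yes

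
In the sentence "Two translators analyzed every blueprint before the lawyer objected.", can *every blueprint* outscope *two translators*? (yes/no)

Yes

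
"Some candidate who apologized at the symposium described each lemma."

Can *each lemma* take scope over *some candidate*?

Yes

The RC *who apologized at the symposium* is an island, but *each lemma* is not inside it — it is the matrix object, a clausemate of *some candidate*.
No island intervenes, so both surface and inverse scope are derivable.
So *each lemma* > *some candidate* is among the available readings.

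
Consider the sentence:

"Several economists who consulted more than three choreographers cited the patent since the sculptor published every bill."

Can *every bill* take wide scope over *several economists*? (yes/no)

Structurally, *every bill* is inside the adjunct clause *since the sculptor published every bill*.
Adverbial clauses are not L-marked, so they are barriers for QR — the quantifier cannot escape the adjunct.
*every bill* > *several economists* would require crossing that boundary, which is illicit.

No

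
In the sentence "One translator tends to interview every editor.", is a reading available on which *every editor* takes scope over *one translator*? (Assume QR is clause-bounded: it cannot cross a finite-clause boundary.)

*every editor* is inside a raising infinitive, which is transparent to QR (no CP barrier), so it behaves as a matrix argument.
Nothing blocks QR of the lower DP to a position above the higher one, so inverse scope is available.

Yes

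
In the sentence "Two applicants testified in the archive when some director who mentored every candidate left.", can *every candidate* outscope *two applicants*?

No

Structurally, *every candidate* is inside the relative clause *who mentored every candidate*, which is itself inside the adjunct *when some director who mentored every candidate left*.
Two island boundaries intervene — the relative clause and the adjunct. Either alone would block QR.
The inverse ordering *every candidate* > *two applicants* is therefore underivable.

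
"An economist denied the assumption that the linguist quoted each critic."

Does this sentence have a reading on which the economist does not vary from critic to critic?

That reading corresponds to *an economist* > *each critic*.
Surface scope (*an economist* > *each critic*) is always derivable; islands only block QR, not in-situ interpretation.

Yes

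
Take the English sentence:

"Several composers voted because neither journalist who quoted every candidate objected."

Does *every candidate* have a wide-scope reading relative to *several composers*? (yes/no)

No

*every candidate* occurs within the relative clause *who quoted every candidate*, which is itself inside the adjunct *because neither journalist who quoted every candidate objected*.
Two island boundaries intervene — the relative clause and the adjunct. Either alone would block QR.
So *every candidate* cannot raise to a position above *several composers*.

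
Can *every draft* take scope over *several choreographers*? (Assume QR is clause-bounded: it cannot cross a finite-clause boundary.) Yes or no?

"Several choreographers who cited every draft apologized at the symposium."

The DP *every draft* is contained in the relative clause *who cited every draft*.
The relative clause forms an island for QR, so the quantifier is confined to the head noun's restrictor.
*every draft* > *several choreographers* would require crossing that boundary, which is illicit.

No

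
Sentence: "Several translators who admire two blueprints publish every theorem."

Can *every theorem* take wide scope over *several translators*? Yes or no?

Yes

Although the sentence contains a relative clause (*who admire two blueprints*), *every theorem* is outside it, in the matrix VP.
Ordinary QR to a clause-peripheral position gives the wide-scope LF for the lower DP.
The sentence is scopally ambiguous between *several translators* > *every theorem* and *every theorem* > *several translators*.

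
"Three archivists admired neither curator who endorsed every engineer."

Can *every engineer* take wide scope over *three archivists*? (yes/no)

*every engineer* is embedded in the relative clause *who endorsed every engineer* modifying *neither curator*.
A relative clause is a scope island — quantifier raising cannot cross its boundary.
*every engineer* is confined to the island and cannot take scope over *three archivists*.

No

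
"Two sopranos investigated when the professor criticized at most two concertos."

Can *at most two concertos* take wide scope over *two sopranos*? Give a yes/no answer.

No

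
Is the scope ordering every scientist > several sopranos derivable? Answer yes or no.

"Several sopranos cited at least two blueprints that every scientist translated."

The target quantifier *every scientist* is part of the relative clause *that every scientist translated* modifying *at least two blueprints*.
Relative clauses are scope islands: a quantifier cannot QR out of a relative clause to take scope in the matrix clause.
So the wide-scope reading for *every scientist* is blocked.

No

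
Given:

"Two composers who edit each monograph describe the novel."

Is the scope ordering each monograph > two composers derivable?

No

The target quantifier *each monograph* is part of the relative clause *who edit each monograph*.
A relative clause is a scope island — quantifier raising cannot cross its boundary.
So *each monograph* cannot raise to a position above *two composers*.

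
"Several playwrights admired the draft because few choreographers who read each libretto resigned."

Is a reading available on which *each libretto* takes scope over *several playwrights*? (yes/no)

No

*each libretto* is embedded in the relative clause *who read each libretto*, which is itself inside the adjunct *because few choreographers who read each libretto resigned*.
The quantifier would have to escape first the RC and then the adjunct — two independent island violations.
Hence only narrow scope for *each libretto* (under *several playwrights*) survives.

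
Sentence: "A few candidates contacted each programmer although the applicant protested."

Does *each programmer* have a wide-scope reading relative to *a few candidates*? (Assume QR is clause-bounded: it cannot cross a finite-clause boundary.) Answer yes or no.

Yes

The adjunct clause does not contain *each programmer*, which is the matrix object.
No island intervenes, so both surface and inverse scope are derivable.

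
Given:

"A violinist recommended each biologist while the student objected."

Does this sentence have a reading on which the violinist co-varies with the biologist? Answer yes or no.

That reading corresponds to *each biologist* > *a violinist*.
The adjunct clause does not contain *each biologist*, which is the matrix object.
Nothing blocks QR of the lower DP to a position above the higher one, so inverse scope is available.

Yes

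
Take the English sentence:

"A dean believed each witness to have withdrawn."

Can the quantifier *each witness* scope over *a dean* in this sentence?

ECM infinitives lack a CP barrier, so *each witness* can QR over the matrix subject *a dean*.
Since no island is crossed, the inverse ordering is licensed alongside surface scope.
The sentence is scopally ambiguous between *a dean* > *each witness* and *each witness* > *a dean*.

Yes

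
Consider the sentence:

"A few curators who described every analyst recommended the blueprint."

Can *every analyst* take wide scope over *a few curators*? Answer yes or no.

The DP *every analyst* is contained in the relative clause *who described every analyst*.
Relative clauses block scope extraction: QR cannot target a position outside the modified NP.
So *every analyst* cannot raise to a position above *a few curators*.

No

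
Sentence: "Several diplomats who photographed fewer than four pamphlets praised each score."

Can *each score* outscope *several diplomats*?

Yes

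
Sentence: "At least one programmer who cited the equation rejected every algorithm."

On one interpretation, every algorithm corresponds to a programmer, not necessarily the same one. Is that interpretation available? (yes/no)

Yes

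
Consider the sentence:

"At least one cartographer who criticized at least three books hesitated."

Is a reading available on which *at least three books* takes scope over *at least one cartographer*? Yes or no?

Structurally, *at least three books* is inside the relative clause *who criticized at least three books*.
A relative clause is a scope island — quantifier raising cannot cross its boundary.
So *at least three books* cannot raise to a position above *at least one cartographer*.

No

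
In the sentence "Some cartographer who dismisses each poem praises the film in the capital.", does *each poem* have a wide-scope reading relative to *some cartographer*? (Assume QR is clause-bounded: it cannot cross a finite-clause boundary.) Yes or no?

No

The target quantifier *each poem* is part of the relative clause *who dismisses each poem*.
Relative clauses block scope extraction: QR cannot target a position outside the modified NP.
*each poem* is confined to the island and cannot take scope over *some cartographer*.
(Only the surface reading survives: one fixed cartographer with respect to all the relevant poems.)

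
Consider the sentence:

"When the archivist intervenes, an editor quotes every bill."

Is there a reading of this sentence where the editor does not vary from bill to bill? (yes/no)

Yes

That reading corresponds to *an editor* > *every bill*.
That is the surface-scope ordering, which is always one of the available readings — island constraints only ever restrict inverse scope.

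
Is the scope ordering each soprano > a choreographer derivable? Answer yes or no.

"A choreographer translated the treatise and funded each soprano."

The DP *each soprano* is contained in one conjunct of the coordinate structure (*funded each soprano*).
QR out of a conjunct would have to apply non-ATB, which the CSC forbids.
Hence only narrow scope for *each soprano* (under *a choreographer*) survives.
(Only the surface reading survives: one fixed choreographer with respect to all the relevant sopranos.)

No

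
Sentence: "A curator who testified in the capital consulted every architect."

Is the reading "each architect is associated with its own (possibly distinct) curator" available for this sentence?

Yes

The paraphrase describes the scope ordering *every architect* > *a curator*.
The RC *who testified in the capital* is an island, but *every architect* is not inside it — it is the matrix object, a clausemate of *a curator*.
No island intervenes, so both surface and inverse scope are derivable.
Both orderings are possible: *a curator* > *every architect* and *every architect* > *a curator*.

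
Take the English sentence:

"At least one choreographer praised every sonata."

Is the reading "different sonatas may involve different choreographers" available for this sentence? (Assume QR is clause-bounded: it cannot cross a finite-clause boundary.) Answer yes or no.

The described interpretation is the *every sonata* > *at least one choreographer* scoping.
Both DPs are arguments of the same predicate; there is no clause or island boundary between them.
Since no island is crossed, the inverse ordering is licensed alongside surface scope.

Yes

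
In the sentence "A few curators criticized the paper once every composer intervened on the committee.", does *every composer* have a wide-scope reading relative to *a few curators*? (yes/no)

No

The target quantifier *every composer* is part of the adjunct clause *once every composer intervened on the committee*.
Since the clause is an adjunct (not a complement), the Adjunct Condition blocks QR across its edge.
*every composer* is confined to the island and cannot take scope over *a few curators*.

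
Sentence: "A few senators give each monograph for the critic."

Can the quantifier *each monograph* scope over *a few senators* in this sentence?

Yes

*each monograph* is the matrix object and *a few senators* the matrix subject; the two are clausemates.
Since no island is crossed, the inverse ordering is licensed alongside surface scope.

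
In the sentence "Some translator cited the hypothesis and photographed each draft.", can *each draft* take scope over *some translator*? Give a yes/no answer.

No

Structurally, *each draft* is inside one conjunct of the coordinate structure (*photographed each draft*).
A quantifier cannot raise out of one conjunct of a coordination across the whole coordinate structure — the CSC applies to QR.
The inverse ordering *each draft* > *some translator* is therefore underivable.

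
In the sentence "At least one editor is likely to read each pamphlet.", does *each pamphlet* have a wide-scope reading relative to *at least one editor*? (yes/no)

Infinitival complements of raising predicates do not block QR; *each pamphlet* and *at least one editor* are effectively clausemates.
Nothing blocks QR of the lower DP to a position above the higher one, so inverse scope is available.
The sentence is scopally ambiguous between *at least one editor* > *each pamphlet* and *each pamphlet* > *at least one editor*.

Yes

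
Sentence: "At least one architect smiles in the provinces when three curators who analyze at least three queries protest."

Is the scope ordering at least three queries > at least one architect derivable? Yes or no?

*at least three queries* sits inside the relative clause *who analyze at least three queries*, which is itself inside the adjunct *when three curators who analyze at least three queries protest*.
The quantifier would have to escape first the RC and then the adjunct — two independent island violations.
The inverse ordering *at least three queries* > *at least one architect* is therefore underivable.

No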